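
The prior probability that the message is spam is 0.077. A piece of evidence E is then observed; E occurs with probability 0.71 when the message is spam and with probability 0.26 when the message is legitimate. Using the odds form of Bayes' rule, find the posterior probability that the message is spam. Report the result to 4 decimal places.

Posterior probability ≈ 0.1855

Prior odds = 0.077/(1−0.077) = 0.083424. In log-odds, ln(0.083424) = -2.4838.
Add log likelihood ratio: ln(2.7308) = 1.0046.
Posterior log-odds = -1.4792, so posterior odds = exp(-1.4792) = 0.22781. Converting, P(H|E) = 0.22781/1.2278 = 0.1855.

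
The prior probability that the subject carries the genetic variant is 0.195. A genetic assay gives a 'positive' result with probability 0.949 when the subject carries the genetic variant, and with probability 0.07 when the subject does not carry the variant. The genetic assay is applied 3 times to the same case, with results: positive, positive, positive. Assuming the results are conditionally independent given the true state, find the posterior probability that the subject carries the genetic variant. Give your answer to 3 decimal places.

With H the event that the subject carries the genetic variant, the joint likelihood of the observed sequence is P(data|H) = 0.949·0.949·0.949 = 0.85467 and P(data|¬H) = 0.07·0.07·0.07 = 0.00034300.
Bayes: P(H|data) = 0.195·0.85467 / (0.195·0.85467 + 0.805·0.00034300) = 0.16666/0.16694 = 0.9983.

Posterior P(H) ≈ 0.998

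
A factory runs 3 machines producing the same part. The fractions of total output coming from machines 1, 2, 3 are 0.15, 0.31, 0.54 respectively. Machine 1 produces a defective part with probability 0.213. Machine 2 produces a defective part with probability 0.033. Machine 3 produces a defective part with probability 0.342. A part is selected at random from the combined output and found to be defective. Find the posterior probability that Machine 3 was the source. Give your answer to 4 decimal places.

Posterior probability ≈ 0.8141

P(defective|M1) = 0.213; P(defective|M2) = 0.033; P(defective|M3) = 0.342.
Prior × likelihood for each source: 0.15·0.213=0.03195, 0.31·0.033=0.01023, 0.54·0.342=0.1847. Summing gives P(defective) = 0.22686.
P(Machine 3 | defective) = 0.1847 / 0.22686 = 0.8141.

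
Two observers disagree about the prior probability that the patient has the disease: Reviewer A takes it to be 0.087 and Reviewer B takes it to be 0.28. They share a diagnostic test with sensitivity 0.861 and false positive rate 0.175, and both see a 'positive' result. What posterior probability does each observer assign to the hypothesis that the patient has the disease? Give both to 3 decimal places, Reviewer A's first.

The likelihood ratio for a 'positive' result is 0.861/0.175 = 4.9200.
Reviewer A: prior odds 0.087/0.913 = 0.095290; posterior odds 0.46883; posterior probability 0.319.
Reviewer B: prior odds 0.28/0.72 = 0.38889; posterior odds 1.9133; posterior probability 0.657.

Reviewer A: 0.319; Reviewer B: 0.657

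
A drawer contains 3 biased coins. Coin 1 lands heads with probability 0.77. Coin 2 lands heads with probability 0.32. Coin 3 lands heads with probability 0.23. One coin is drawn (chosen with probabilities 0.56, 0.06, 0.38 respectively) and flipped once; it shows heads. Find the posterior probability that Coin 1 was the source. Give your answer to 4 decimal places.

Posterior probability ≈ 0.8018

P(heads|C1) = 0.77; P(heads|C2) = 0.32; P(heads|C3) = 0.23.
Prior × likelihood for each source: 0.56·0.77=0.4312, 0.06·0.32=0.01920, 0.38·0.23=0.08740. Summing gives P(heads) = 0.53780.
P(Coin 1 | heads) = 0.4312 / 0.53780 = 0.8018.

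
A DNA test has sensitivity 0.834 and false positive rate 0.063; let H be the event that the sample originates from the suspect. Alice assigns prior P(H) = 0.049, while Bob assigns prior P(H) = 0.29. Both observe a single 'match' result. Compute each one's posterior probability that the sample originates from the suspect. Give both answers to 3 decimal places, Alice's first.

Alice: 0.406; Bob: 0.844

P('+'|H) = 0.834, P('+'|¬H) = 0.063.
Alice: numerator 0.834·0.049 = 0.040866; evidence = 0.040866+0.063·0.951 = 0.10078; posterior = 0.406.
Bob: numerator 0.834·0.29 = 0.24186; evidence = 0.24186+0.063·0.71 = 0.28659; posterior = 0.844.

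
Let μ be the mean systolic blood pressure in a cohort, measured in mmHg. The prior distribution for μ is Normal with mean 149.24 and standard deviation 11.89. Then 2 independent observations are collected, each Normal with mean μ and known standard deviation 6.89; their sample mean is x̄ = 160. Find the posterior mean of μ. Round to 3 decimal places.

With known σ, the Normal prior is conjugate. Weight on the data is w = (n/σ²)/(n/σ² + 1/τ₀²) = 0.0421300/(0.0421300+0.00707353) = 0.85624.
Posterior mean = w·x̄ + (1−w)·μ₀ = 0.85624·160 + 0.14376·149.24 = 158.453.

Posterior mean ≈ 158.453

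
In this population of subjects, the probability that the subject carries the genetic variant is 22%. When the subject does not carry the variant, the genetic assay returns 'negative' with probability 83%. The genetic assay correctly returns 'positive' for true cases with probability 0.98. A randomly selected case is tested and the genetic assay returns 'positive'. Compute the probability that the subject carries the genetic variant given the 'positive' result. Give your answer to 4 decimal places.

P(H | E) ≈ 0.6192

Write H for 'the subject carries the genetic variant'. Prior odds H:¬H = 0.22/0.78 = 0.28205. For the 'positive' outcome, the likelihood ratio is 0.98/0.17 = 5.7647.
Posterior odds = 0.28205 × 5.7647 = 1.6259, so P(H|E) = 1.6259/(1+1.6259) = 0.6192.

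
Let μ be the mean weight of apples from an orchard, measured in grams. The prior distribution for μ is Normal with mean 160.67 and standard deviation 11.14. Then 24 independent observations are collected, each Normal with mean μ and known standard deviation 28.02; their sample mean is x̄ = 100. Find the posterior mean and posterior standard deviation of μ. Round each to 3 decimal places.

Prior precision 1/τ₀² = 1/11.14² = 0.00805804; data precision n/σ² = 24/28.02² = 0.0305686.
Posterior precision = 0.00805804 + 0.0305686 = 0.0386266, giving posterior SD = 1/√0.0386266 = 5.088.
Posterior mean = (0.00805804·160.67 + 0.0305686·100) / 0.0386266 = 112.657.

Posterior mean ≈ 112.657; posterior SD ≈ 5.088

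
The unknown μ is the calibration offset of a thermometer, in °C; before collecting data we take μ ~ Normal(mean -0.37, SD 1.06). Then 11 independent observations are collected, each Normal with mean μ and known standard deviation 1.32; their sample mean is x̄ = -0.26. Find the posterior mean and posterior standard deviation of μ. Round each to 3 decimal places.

Posterior mean ≈ -0.274; posterior SD ≈ 0.373

With known σ, the Normal prior is conjugate. Weight on the data is w = (n/σ²)/(n/σ² + 1/τ₀²) = 6.31313/(6.31313+0.889996) = 0.87644.
Posterior mean = w·x̄ + (1−w)·μ₀ = 0.87644·-0.26 + 0.12356·-0.37 = -0.274. Posterior variance = 1/(6.31313+0.889996) = 0.138829, so SD = 0.373.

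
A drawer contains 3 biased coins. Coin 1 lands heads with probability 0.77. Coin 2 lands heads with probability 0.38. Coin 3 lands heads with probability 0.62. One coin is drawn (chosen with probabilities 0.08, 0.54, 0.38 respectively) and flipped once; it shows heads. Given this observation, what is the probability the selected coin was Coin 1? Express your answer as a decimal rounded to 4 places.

Posterior probability ≈ 0.1226

Tabulate prior·likelihood by source: [1] prior 0.08, lik 0.77, product 0.06160; [2] prior 0.54, lik 0.38, product 0.2052; [3] prior 0.38, lik 0.62, product 0.2356.
Normalizing constant = 0.50240; the posterior for Coin 1 is its product over the sum, 0.06160/0.50240 = 0.1226.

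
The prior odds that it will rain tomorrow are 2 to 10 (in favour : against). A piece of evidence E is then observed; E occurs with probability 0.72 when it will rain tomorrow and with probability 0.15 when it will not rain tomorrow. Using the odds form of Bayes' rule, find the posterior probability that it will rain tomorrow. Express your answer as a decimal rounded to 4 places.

Prior odds = 2/10 = 0.20000. In log-odds, ln(0.20000) = -1.6094.
Add log likelihood ratio: ln(4.8000) = 1.5686.
Posterior log-odds = -0.040822, so posterior odds = exp(-0.040822) = 0.96000. Converting, P(H|E) = 0.96000/1.9600 = 0.4898.

Posterior probability ≈ 0.4898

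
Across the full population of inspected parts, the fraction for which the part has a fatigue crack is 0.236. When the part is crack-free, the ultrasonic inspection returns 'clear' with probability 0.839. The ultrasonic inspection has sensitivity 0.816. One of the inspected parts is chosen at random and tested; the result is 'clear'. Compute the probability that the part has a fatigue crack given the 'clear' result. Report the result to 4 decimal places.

Write H for 'the part has a fatigue crack'. Prior odds H:¬H = 0.236/0.764 = 0.30890. For the 'clear' outcome, the likelihood ratio is 0.184/0.839 = 0.21931.
Posterior odds = 0.30890 × 0.21931 = 0.067745, so P(H|E) = 0.067745/(1+0.067745) = 0.0634.

P(H | E) ≈ 0.0634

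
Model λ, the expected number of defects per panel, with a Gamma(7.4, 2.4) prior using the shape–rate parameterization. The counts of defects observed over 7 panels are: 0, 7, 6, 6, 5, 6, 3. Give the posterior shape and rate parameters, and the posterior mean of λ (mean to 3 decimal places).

Posterior: Gamma(shape=40.4, rate=9.4); mean ≈ 4.298

The Poisson likelihood adds the total count to the shape and the number of exposure periods to the rate. Here ∑xᵢ = 33 and n = 7, so shape 7.4→40.4 and rate 2.4→9.4.
E[λ | data] = 40.4/9.4 = 4.298.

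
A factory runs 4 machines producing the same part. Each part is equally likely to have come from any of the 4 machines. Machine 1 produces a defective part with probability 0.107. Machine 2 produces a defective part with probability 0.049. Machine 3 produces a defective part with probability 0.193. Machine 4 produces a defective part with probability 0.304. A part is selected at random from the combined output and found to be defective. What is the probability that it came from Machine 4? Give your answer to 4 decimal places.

Posterior probability ≈ 0.4655

Tabulate prior·likelihood by source: [1] prior 0.25, lik 0.107, product 0.02675; [2] prior 0.25, lik 0.049, product 0.01225; [3] prior 0.25, lik 0.193, product 0.04825; [4] prior 0.25, lik 0.304, product 0.07600.
Normalizing constant = 0.16325; the posterior for Machine 4 is its product over the sum, 0.07600/0.16325 = 0.4655.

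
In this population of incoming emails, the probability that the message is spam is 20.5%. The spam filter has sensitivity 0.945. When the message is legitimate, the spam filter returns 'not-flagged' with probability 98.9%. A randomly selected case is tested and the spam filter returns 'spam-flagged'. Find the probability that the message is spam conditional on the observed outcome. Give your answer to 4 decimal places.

Write H for 'the message is spam'. Prior odds H:¬H = 0.205/0.795 = 0.25786. For the 'spam-flagged' outcome, the likelihood ratio is 0.945/0.011 = 85.909.
Posterior odds = 0.25786 × 85.909 = 22.153, so P(H|E) = 22.153/(1+22.153) = 0.9568.

P(H | E) ≈ 0.9568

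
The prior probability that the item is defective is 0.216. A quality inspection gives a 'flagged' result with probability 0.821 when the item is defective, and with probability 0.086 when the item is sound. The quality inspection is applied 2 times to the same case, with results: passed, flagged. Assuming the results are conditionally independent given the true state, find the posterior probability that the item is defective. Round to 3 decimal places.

Let H be the event that the item is defective; start with P(H) = 0.216. P('flagged'|H) = 0.821, P('flagged'|¬H) = 0.086.
Update on result 1 ('passed'): P(H) ← 0.179·0.2160 / (0.179·0.2160 + 0.914·0.7840) = 0.038664/0.75524 = 0.0512.
Update on result 2 ('flagged'): P(H) ← 0.821·0.0512 / (0.821·0.0512 + 0.086·0.9488) = 0.042031/0.12363 = 0.3400.

Posterior P(H) ≈ 0.340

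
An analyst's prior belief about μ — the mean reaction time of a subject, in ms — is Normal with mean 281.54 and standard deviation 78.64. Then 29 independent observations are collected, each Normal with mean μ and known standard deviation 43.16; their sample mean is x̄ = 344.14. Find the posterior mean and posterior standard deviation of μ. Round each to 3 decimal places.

With known σ, the Normal prior is conjugate. Weight on the data is w = (n/σ²)/(n/σ² + 1/τ₀²) = 0.0155681/(0.0155681+0.00016170) = 0.98972.
Posterior mean = w·x̄ + (1−w)·μ₀ = 0.98972·344.14 + 0.010280·281.54 = 343.496. Posterior variance = 1/(0.0155681+0.00016170) = 63.5737, so SD = 7.973.

Posterior mean ≈ 343.496; posterior SD ≈ 7.973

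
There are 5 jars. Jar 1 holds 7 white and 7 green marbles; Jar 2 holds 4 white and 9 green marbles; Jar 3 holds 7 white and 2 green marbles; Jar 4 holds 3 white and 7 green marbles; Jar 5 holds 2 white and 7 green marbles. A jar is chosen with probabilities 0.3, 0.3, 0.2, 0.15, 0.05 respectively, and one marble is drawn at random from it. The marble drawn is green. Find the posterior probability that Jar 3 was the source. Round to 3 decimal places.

P(green|Jar 1) = 0.5; P(green|Jar 2) = 0.6923; P(green|Jar 3) = 0.2222; P(green|Jar 4) = 0.7; P(green|Jar 5) = 0.7778.
Prior × likelihood for each source: 0.3·0.5=0.1500, 0.3·0.6923=0.2077, 0.2·0.2222=0.04444, 0.15·0.7=0.1050, 0.05·0.7778=0.03889. Summing gives P(green) = 0.54603.
P(Jar 3 | green) = 0.04444 / 0.54603 = 0.081.

Posterior probability ≈ 0.081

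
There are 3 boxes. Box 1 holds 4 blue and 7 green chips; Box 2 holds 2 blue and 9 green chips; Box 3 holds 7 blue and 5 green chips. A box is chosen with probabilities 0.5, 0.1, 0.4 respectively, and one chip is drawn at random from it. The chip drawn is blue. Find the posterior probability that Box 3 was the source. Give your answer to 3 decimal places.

Posterior probability ≈ 0.538

P(blue|Box 1) = 0.3636; P(blue|Box 2) = 0.1818; P(blue|Box 3) = 0.5833.
Prior × likelihood for each source: 0.5·0.3636=0.1818, 0.1·0.1818=0.01818, 0.4·0.5833=0.2333. Summing gives P(blue) = 0.43333.
P(Box 3 | blue) = 0.2333 / 0.43333 = 0.538.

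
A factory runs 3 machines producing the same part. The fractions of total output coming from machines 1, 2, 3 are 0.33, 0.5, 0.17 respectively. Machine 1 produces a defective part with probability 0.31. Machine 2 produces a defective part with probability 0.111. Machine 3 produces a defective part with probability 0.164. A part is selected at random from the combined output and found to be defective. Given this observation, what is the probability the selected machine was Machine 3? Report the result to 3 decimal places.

Tabulate prior·likelihood by source: [1] prior 0.33, lik 0.31, product 0.1023; [2] prior 0.5, lik 0.111, product 0.05550; [3] prior 0.17, lik 0.164, product 0.02788.
Normalizing constant = 0.18568; the posterior for Machine 3 is its product over the sum, 0.02788/0.18568 = 0.150.

Posterior probability ≈ 0.150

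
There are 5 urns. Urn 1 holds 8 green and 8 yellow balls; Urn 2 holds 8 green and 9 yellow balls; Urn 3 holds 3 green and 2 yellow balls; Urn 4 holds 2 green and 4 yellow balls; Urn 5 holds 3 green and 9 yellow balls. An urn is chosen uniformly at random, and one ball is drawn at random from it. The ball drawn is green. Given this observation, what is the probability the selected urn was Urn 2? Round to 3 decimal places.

Posterior probability ≈ 0.218

Tabulate prior·likelihood by source: [1] prior 0.2, lik 0.5, product 0.1000; [2] prior 0.2, lik 0.4706, product 0.09412; [3] prior 0.2, lik 0.6, product 0.1200; [4] prior 0.2, lik 0.3333, product 0.06667; [5] prior 0.2, lik 0.25, product 0.05000.
Normalizing constant = 0.43078; the posterior for Urn 2 is its product over the sum, 0.09412/0.43078 = 0.218.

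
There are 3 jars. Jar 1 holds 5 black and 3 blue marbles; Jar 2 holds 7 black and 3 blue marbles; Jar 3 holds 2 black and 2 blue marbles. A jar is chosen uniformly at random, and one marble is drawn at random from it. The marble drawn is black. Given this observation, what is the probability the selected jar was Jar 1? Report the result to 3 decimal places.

Posterior probability ≈ 0.342

P(black|Jar 1) = 0.625; P(black|Jar 2) = 0.7; P(black|Jar 3) = 0.5.
Prior × likelihood for each source: 0.333333·0.625=0.2083, 0.333333·0.7=0.2333, 0.333333·0.5=0.1667. Summing gives P(black) = 0.60833.
P(Jar 1 | black) = 0.2083 / 0.60833 = 0.342.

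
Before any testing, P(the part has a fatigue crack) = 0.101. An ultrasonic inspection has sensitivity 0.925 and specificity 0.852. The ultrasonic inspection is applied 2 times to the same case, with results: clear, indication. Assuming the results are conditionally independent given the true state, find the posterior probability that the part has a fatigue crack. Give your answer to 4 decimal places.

Let H be the event that the part has a fatigue crack; start with P(H) = 0.101. P('indication'|H) = 0.925, P('indication'|¬H) = 0.148.
Update on result 1 ('clear'): P(H) ← 0.075·0.1010 / (0.075·0.1010 + 0.852·0.8990) = 0.0075750/0.77352 = 0.0098.
Update on result 2 ('indication'): P(H) ← 0.925·0.0098 / (0.925·0.0098 + 0.148·0.9902) = 0.0090584/0.15561 = 0.0582.

Posterior P(H) ≈ 0.0582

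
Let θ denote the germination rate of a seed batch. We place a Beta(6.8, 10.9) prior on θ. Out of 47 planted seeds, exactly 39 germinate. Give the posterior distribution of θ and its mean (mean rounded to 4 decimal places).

Observing 39 successes and 8 failures updates Beta(6.8, 10.9) by adding the success and failure counts to the two shape parameters: α = 6.8+39 = 45.8, β = 10.9+8 = 18.9.
E[θ | data] = 45.8/(45.8+18.9) = 0.7079.

Posterior: Beta(45.8, 18.9); mean ≈ 0.7079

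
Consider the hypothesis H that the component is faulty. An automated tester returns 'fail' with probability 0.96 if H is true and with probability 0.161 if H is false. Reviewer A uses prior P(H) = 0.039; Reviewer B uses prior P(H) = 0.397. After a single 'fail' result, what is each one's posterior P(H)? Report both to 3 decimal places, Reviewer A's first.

Reviewer A: 0.195; Reviewer B: 0.797

P('+'|H) = 0.96, P('+'|¬H) = 0.161.
Reviewer A: numerator 0.96·0.039 = 0.037440; evidence = 0.037440+0.161·0.961 = 0.19216; posterior = 0.195.
Reviewer B: numerator 0.96·0.397 = 0.38112; evidence = 0.38112+0.161·0.603 = 0.47820; posterior = 0.797.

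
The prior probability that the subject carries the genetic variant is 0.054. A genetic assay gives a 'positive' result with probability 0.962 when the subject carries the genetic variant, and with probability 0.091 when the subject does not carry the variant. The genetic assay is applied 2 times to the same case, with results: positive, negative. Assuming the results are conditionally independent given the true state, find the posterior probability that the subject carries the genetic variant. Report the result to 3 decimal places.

Posterior P(H) ≈ 0.025

With H the event that the subject carries the genetic variant, the joint likelihood of the observed sequence is P(data|H) = 0.962·0.038 = 0.036556 and P(data|¬H) = 0.091·0.909 = 0.082719.
Bayes: P(H|data) = 0.054·0.036556 / (0.054·0.036556 + 0.946·0.082719) = 0.0019740/0.080226 = 0.0246.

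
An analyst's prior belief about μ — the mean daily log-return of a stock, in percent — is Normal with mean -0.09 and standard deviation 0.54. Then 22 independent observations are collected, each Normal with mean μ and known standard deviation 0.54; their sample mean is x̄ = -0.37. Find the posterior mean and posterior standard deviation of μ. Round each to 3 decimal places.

Prior precision 1/τ₀² = 1/0.54² = 3.42936; data precision n/σ² = 22/0.54² = 75.4458.
Posterior precision = 3.42936 + 75.4458 = 78.8752, giving posterior SD = 1/√78.8752 = 0.113.
Posterior mean = (3.42936·-0.09 + 75.4458·-0.37) / 78.8752 = -0.358.

Posterior mean ≈ -0.358; posterior SD ≈ 0.113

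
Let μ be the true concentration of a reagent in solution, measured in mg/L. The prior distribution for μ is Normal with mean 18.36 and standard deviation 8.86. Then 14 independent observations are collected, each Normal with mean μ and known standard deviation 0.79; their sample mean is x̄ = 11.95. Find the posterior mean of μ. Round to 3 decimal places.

With known σ, the Normal prior is conjugate. Weight on the data is w = (n/σ²)/(n/σ² + 1/τ₀²) = 22.4323/(22.4323+0.0127389) = 0.99943.
Posterior mean = w·x̄ + (1−w)·μ₀ = 0.99943·11.95 + 0.00056756·18.36 = 11.954.

Posterior mean ≈ 11.954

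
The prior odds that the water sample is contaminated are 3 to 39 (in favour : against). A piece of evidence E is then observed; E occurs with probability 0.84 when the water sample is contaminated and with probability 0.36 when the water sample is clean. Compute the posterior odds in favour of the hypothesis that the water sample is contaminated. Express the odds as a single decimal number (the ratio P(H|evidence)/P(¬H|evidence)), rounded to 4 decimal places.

Posterior odds ≈ 0.1795

Prior odds = 3/39 = 0.076923.
Likelihood ratio for E = 0.84/0.36 = 2.3333.
Posterior odds = prior odds × LR = 0.17949.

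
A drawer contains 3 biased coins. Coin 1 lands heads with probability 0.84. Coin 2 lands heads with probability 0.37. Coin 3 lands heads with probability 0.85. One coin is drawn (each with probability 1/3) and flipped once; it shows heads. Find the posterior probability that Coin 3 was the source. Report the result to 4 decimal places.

Posterior probability ≈ 0.4126

Tabulate prior·likelihood by source: [1] prior 0.333333, lik 0.84, product 0.2800; [2] prior 0.333333, lik 0.37, product 0.1233; [3] prior 0.333333, lik 0.85, product 0.2833.
Normalizing constant = 0.68667; the posterior for Coin 3 is its product over the sum, 0.2833/0.68667 = 0.4126.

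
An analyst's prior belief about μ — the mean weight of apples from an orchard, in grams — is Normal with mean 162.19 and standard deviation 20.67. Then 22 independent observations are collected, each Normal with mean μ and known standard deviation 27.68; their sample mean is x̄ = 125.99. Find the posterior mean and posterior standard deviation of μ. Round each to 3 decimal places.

Posterior mean ≈ 128.718; posterior SD ≈ 5.675

Prior precision 1/τ₀² = 1/20.67² = 0.00234056; data precision n/σ² = 22/27.68² = 0.0287138.
Posterior precision = 0.00234056 + 0.0287138 = 0.0310543, giving posterior SD = 1/√0.0310543 = 5.675.
Posterior mean = (0.00234056·162.19 + 0.0287138·125.99) / 0.0310543 = 128.718.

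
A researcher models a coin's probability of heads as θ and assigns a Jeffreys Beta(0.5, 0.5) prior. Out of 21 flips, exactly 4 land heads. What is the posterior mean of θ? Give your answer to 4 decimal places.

Posterior mean ≈ 0.2045

The binomial likelihood is conjugate to the Beta prior: with 4 successes and 17 failures, the posterior is Beta(0.5+4, 0.5+17) = Beta(4.5, 17.5).
E[θ | data] = 4.5/(4.5+17.5) = 0.2045.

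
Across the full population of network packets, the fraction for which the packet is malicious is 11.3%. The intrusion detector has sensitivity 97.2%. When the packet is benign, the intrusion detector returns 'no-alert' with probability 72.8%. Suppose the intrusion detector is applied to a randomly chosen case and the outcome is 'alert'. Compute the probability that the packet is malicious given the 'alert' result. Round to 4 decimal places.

P(H | E) ≈ 0.3128

Write H for 'the packet is malicious'. Prior odds H:¬H = 0.113/0.887 = 0.12740. For the 'alert' outcome, the likelihood ratio is 0.972/0.272 = 3.5735.
Posterior odds = 0.12740 × 3.5735 = 0.45525, so P(H|E) = 0.45525/(1+0.45525) = 0.3128.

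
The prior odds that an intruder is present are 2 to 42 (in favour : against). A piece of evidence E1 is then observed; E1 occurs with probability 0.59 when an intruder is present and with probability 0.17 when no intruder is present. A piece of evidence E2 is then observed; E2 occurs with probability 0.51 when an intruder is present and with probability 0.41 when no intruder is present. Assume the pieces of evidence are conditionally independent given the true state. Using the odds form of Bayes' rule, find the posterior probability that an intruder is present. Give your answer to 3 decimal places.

Prior odds = 2/42 = 0.047619.
Likelihood ratio for E1 = 0.59/0.17 = 3.4706.
Likelihood ratio for E2 = 0.51/0.41 = 1.2439.
Posterior odds = prior odds × LR₁ × LR₂ = 0.20557.
Posterior probability = odds/(1+odds) = 0.20557/1.2056 = 0.171.

Posterior probability ≈ 0.171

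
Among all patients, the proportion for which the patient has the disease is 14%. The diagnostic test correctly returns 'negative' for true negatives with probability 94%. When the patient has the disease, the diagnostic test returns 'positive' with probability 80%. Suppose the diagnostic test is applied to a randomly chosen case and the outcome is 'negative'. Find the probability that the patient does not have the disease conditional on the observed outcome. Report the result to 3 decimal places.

Let H be the event that the patient has the disease. P(H) = 0.14, so P(¬H) = 0.86. With E the 'negative' result, P(E|H) = 0.2 and P(E|¬H) = 0.94.
P(E) = 0.2·0.14 + 0.94·0.86 = 0.028000 + 0.80840 = 0.83640.
By Bayes' theorem, P(H|E) = 0.028000 / 0.83640 = 0.033. Hence P(¬H|E) = 1 − 0.033 = 0.967.

P(¬H | E) ≈ 0.967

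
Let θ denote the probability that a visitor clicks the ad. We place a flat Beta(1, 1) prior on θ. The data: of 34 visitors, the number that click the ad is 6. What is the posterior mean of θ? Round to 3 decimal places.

Observing 6 successes and 28 failures updates Beta(1, 1) by adding the success and failure counts to the two shape parameters: α = 1+6 = 7, β = 1+28 = 29.
Posterior mean = α/(α+β) = 7/36 = 0.194.

Posterior mean ≈ 0.194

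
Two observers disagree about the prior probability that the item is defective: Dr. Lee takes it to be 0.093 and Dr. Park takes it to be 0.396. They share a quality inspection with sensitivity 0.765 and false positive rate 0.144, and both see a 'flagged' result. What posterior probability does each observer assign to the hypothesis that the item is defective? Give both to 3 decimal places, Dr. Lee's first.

Dr. Lee: 0.353; Dr. Park: 0.777

P('+'|H) = 0.765, P('+'|¬H) = 0.144.
Dr. Lee: numerator 0.765·0.093 = 0.071145; evidence = 0.071145+0.144·0.907 = 0.20175; posterior = 0.353.
Dr. Park: numerator 0.765·0.396 = 0.30294; evidence = 0.30294+0.144·0.604 = 0.38992; posterior = 0.777.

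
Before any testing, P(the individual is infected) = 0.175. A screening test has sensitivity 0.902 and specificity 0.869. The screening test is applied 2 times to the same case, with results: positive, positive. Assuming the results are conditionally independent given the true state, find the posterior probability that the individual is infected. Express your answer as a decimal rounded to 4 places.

Posterior P(H) ≈ 0.9096

With H the event that the individual is infected, the joint likelihood of the observed sequence is P(data|H) = 0.902·0.902 = 0.81360 and P(data|¬H) = 0.131·0.131 = 0.017161.
Bayes: P(H|data) = 0.175·0.81360 / (0.175·0.81360 + 0.825·0.017161) = 0.14238/0.15654 = 0.9096.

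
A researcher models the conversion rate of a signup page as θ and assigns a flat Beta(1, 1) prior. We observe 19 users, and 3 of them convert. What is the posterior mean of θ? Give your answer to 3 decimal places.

Posterior mean ≈ 0.190

Observing 3 successes and 16 failures updates Beta(1, 1) by adding the success and failure counts to the two shape parameters: α = 1+3 = 4, β = 1+16 = 17.
E[θ | data] = 4/(4+17) = 0.190.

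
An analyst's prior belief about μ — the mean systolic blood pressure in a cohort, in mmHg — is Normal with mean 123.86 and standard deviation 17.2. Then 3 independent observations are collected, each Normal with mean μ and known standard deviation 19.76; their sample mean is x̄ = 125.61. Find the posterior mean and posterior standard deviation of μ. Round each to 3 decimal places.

Prior precision 1/τ₀² = 1/17.2² = 0.00338021; data precision n/σ² = 3/19.76² = 0.00768329.
Posterior precision = 0.00338021 + 0.00768329 = 0.0110635, giving posterior SD = 1/√0.0110635 = 9.507.
Posterior mean = (0.00338021·123.86 + 0.00768329·125.61) / 0.0110635 = 125.075.

Posterior mean ≈ 125.075; posterior SD ≈ 9.507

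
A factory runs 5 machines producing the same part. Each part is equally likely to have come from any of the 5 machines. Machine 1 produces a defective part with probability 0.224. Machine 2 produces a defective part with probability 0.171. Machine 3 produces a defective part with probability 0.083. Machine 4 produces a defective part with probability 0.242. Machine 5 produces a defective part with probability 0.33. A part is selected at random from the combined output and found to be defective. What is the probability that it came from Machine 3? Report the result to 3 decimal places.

Posterior probability ≈ 0.079

P(defective|M1) = 0.224; P(defective|M2) = 0.171; P(defective|M3) = 0.083; P(defective|M4) = 0.242; P(defective|M5) = 0.33.
Prior × likelihood for each source: 0.2·0.224=0.04480, 0.2·0.171=0.03420, 0.2·0.083=0.01660, 0.2·0.242=0.04840, 0.2·0.33=0.06600. Summing gives P(defective) = 0.21000.
P(Machine 3 | defective) = 0.01660 / 0.21000 = 0.079.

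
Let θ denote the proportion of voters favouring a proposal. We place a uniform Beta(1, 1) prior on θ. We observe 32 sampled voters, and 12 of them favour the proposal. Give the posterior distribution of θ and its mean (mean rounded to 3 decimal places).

Posterior: Beta(13, 21); mean ≈ 0.382

The binomial likelihood is conjugate to the Beta prior: with 12 successes and 20 failures, the posterior is Beta(1+12, 1+20) = Beta(13, 21).
Posterior mean = α/(α+β) = 13/34 = 0.382.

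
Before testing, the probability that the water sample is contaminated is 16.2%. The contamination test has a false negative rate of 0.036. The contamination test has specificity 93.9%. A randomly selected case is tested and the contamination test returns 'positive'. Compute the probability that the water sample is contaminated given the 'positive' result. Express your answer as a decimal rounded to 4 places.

Write H for 'the water sample is contaminated'. Prior odds H:¬H = 0.162/0.838 = 0.19332. For the 'positive' outcome, the likelihood ratio is 0.964/0.061 = 15.803.
Posterior odds = 0.19332 × 15.803 = 3.0550, so P(H|E) = 3.0550/(1+3.0550) = 0.7534.

P(H | E) ≈ 0.7534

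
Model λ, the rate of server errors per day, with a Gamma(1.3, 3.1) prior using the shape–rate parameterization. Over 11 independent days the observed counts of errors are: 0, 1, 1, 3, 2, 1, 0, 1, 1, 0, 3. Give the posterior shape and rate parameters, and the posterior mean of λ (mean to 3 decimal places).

Posterior: Gamma(shape=14.3, rate=14.1); mean ≈ 1.014

Total count ∑xᵢ = 13 over n = 11 days.
Gamma is conjugate to the Poisson likelihood: posterior is Gamma(shape = 1.3+13 = 14.3, rate = 3.1+11 = 14.1).
Posterior mean = shape/rate = 14.3/14.1 = 1.014.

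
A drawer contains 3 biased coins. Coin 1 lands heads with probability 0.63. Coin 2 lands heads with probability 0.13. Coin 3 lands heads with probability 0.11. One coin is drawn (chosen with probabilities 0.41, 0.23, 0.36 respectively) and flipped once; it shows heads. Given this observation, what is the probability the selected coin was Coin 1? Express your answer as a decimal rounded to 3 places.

Posterior probability ≈ 0.788

P(heads|C1) = 0.63; P(heads|C2) = 0.13; P(heads|C3) = 0.11.
Prior × likelihood for each source: 0.41·0.63=0.2583, 0.23·0.13=0.02990, 0.36·0.11=0.03960. Summing gives P(heads) = 0.32780.
P(Coin 1 | heads) = 0.2583 / 0.32780 = 0.788.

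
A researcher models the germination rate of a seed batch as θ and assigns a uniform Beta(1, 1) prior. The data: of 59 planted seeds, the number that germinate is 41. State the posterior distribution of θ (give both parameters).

The binomial likelihood is conjugate to the Beta prior: with 41 successes and 18 failures, the posterior is Beta(1+41, 1+18) = Beta(42, 19).

Posterior: Beta(42, 19)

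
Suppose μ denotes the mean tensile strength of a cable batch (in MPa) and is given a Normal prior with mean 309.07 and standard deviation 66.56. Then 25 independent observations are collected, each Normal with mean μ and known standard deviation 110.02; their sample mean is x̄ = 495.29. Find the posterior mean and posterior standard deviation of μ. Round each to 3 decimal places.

Posterior mean ≈ 476.943; posterior SD ≈ 20.892

With known σ, the Normal prior is conjugate. Weight on the data is w = (n/σ²)/(n/σ² + 1/τ₀²) = 0.00206536/(0.00206536+0.00022572) = 0.90148.
Posterior mean = w·x̄ + (1−w)·μ₀ = 0.90148·495.29 + 0.098522·309.07 = 476.943. Posterior variance = 1/(0.00206536+0.00022572) = 436.474, so SD = 20.892.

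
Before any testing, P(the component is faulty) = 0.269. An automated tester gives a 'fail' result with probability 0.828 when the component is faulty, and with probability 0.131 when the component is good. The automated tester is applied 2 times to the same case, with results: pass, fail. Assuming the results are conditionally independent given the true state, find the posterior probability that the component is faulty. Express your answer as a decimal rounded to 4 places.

Posterior P(H) ≈ 0.3152

Let H be the event that the component is faulty; start with P(H) = 0.269. P('fail'|H) = 0.828, P('fail'|¬H) = 0.131.
Update on result 1 ('pass'): P(H) ← 0.172·0.2690 / (0.172·0.2690 + 0.869·0.7310) = 0.046268/0.68151 = 0.0679.
Update on result 2 ('fail'): P(H) ← 0.828·0.0679 / (0.828·0.0679 + 0.131·0.9321) = 0.056214/0.17832 = 0.3152.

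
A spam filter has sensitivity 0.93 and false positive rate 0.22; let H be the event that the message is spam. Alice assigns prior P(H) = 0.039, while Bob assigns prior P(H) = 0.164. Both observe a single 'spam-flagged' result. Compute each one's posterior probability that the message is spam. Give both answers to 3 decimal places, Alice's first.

P('+'|H) = 0.93, P('+'|¬H) = 0.22.
Alice: numerator 0.93·0.039 = 0.036270; evidence = 0.036270+0.22·0.961 = 0.24769; posterior = 0.146.
Bob: numerator 0.93·0.164 = 0.15252; evidence = 0.15252+0.22·0.836 = 0.33644; posterior = 0.453.

Alice: 0.146; Bob: 0.453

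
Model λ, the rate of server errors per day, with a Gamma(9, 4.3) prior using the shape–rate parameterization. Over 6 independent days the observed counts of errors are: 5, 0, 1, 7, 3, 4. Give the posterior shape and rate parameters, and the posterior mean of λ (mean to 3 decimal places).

The Poisson likelihood adds the total count to the shape and the number of exposure periods to the rate. Here ∑xᵢ = 20 and n = 6, so shape 9→29 and rate 4.3→10.3.
Posterior mean = shape/rate = 29/10.3 = 2.816.

Posterior: Gamma(shape=29, rate=10.3); mean ≈ 2.816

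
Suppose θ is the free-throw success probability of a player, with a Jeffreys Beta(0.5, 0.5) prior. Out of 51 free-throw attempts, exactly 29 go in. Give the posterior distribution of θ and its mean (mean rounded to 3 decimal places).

Posterior: Beta(29.5, 22.5); mean ≈ 0.567

The binomial likelihood is conjugate to the Beta prior: with 29 successes and 22 failures, the posterior is Beta(0.5+29, 0.5+22) = Beta(29.5, 22.5).
Posterior mean = α/(α+β) = 29.5/52 = 0.567.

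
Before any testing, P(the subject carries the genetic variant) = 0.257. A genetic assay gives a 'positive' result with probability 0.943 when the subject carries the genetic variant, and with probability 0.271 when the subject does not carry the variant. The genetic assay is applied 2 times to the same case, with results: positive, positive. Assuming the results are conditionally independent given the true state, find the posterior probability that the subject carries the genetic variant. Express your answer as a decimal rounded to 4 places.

Let H be the event that the subject carries the genetic variant; start with P(H) = 0.257. P('positive'|H) = 0.943, P('positive'|¬H) = 0.271.
Update on result 1 ('positive'): P(H) ← 0.943·0.2570 / (0.943·0.2570 + 0.271·0.7430) = 0.24235/0.44370 = 0.5462.
Update on result 2 ('positive'): P(H) ← 0.943·0.5462 / (0.943·0.5462 + 0.271·0.4538) = 0.51507/0.63805 = 0.8073.

Posterior P(H) ≈ 0.8073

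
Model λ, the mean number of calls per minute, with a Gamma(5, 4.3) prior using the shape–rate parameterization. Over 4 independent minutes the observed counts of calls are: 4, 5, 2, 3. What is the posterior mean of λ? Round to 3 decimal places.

Total count ∑xᵢ = 14 over n = 4 minutes.
Gamma is conjugate to the Poisson likelihood: posterior is Gamma(shape = 5+14 = 19, rate = 4.3+4 = 8.3).
Posterior mean = shape/rate = 19/8.3 = 2.289.

Posterior mean ≈ 2.289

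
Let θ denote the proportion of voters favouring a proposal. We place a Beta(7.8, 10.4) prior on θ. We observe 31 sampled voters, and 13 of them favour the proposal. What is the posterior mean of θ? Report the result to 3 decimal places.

Posterior mean ≈ 0.423

The binomial likelihood is conjugate to the Beta prior: with 13 successes and 18 failures, the posterior is Beta(7.8+13, 10.4+18) = Beta(20.8, 28.4).
E[θ | data] = 20.8/(20.8+28.4) = 0.423.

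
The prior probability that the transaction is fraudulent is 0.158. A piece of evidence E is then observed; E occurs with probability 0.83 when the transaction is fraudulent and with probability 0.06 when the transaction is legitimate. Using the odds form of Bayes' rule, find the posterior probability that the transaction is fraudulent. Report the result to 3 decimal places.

Prior odds = 0.158/(1−0.158) = 0.18765. In log-odds, ln(0.18765) = -1.6732.
Add log likelihood ratio: ln(13.833) = 2.6271.
Posterior log-odds = 0.95390, so posterior odds = exp(0.95390) = 2.5958. Converting, P(H|E) = 2.5958/3.5958 = 0.722.

Posterior probability ≈ 0.722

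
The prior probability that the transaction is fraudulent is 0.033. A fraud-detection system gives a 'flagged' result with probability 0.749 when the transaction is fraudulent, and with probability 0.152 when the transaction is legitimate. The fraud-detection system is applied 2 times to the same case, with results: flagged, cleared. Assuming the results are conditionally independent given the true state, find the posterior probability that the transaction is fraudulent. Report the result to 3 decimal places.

Let H be the event that the transaction is fraudulent; start with P(H) = 0.033. P('flagged'|H) = 0.749, P('flagged'|¬H) = 0.152.
Update on result 1 ('flagged'): P(H) ← 0.749·0.0330 / (0.749·0.0330 + 0.152·0.9670) = 0.024717/0.17170 = 0.1440.
Update on result 2 ('cleared'): P(H) ← 0.251·0.1440 / (0.251·0.1440 + 0.848·0.8560) = 0.036132/0.76206 = 0.0474.

Posterior P(H) ≈ 0.047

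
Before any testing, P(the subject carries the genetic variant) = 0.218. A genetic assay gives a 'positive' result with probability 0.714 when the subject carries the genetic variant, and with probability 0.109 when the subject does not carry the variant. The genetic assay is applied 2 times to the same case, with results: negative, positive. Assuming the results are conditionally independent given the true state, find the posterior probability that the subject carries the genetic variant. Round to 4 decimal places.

With H the event that the subject carries the genetic variant, the joint likelihood of the observed sequence is P(data|H) = 0.286·0.714 = 0.20420 and P(data|¬H) = 0.891·0.109 = 0.097119.
Bayes: P(H|data) = 0.218·0.20420 / (0.218·0.20420 + 0.782·0.097119) = 0.044516/0.12046 = 0.3695.

Posterior P(H) ≈ 0.3695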